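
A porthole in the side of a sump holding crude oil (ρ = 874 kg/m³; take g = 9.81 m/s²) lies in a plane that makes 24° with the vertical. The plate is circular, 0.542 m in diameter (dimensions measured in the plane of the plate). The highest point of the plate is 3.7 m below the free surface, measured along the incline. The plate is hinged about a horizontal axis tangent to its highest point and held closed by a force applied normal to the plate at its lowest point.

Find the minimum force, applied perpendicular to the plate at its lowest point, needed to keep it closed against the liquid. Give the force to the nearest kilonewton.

γ = ρg = 874 × 9.81 / 1000 = 8.57394 kN/m³.
The plate makes 24° with the vertical, i.e. θ = 90° − 24° = 66° to the horizontal. Measuring y along the incline from the free-surface line, vertical depth h = y·sinθ with sinθ = 0.913545.
The centroid is at the centre, 0.271 m below the top of the plate, so y_c = 3.7 + 0.271 = 3.971 m and h_c = 3.971 × 0.913545 = 3.62769 m.
A = π(0.271)² = 0.230722 m².
Resultant F = γ·h_c·A = 8.57394 × 3.62769 × 0.230722 = 7.17628 kN.
I_c = πr⁴/4 = π × 0.271⁴/4 = 0.00423611 m⁴.
Centre of pressure: y_p = y_c + I_c/(y_c·A) = 3.971 + 0.00423611/(3.971 × 0.230722) = 3.971 + 0.00462358 = 3.97562 m along the plane.
The resultant acts 0.271 + 0.00462358 = 0.275624 m (along the plate) below the hinge at the top edge, so the moment about the hinge is M = F × 0.275624 = 7.17628 × 0.275624 = 1.97795 kN·m.
A normal force at the bottom, 0.542 m from the hinge, must supply this moment: P = 1.97795/0.542 = 3.64935 kN.

P ≈ 4 kN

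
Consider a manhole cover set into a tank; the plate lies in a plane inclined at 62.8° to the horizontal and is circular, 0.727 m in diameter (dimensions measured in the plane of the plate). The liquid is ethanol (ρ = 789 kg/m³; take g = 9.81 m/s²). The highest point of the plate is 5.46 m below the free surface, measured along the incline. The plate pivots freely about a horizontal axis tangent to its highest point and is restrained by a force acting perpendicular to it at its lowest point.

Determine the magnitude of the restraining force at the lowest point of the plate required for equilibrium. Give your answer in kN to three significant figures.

P ≈ 8.45 kN

γ = ρg = 789 × 9.81 / 1000 = 7.74009 kN/m³.
Let θ = 62.8° be the plate's angle to the horizontal; measure y along the incline from where the plane meets the free surface. Vertical depth h = y·sinθ with sinθ = 0.889416.
The centroid is at the centre, 0.3635 m below the top of the plate, so y_c = 5.46 + 0.3635 = 5.8235 m and h_c = 5.8235 × 0.889416 = 5.17951 m.
A = π(0.3635)² = 0.415106 m².
Resultant F = γ·h_c·A = 7.74009 × 5.17951 × 0.415106 = 16.6415 kN.
I_c = πr⁴/4 = π × 0.3635⁴/4 = 0.0137122 m⁴.
Centre of pressure: y_p = y_c + I_c/(y_c·A) = 5.8235 + 0.0137122/(5.8235 × 0.415106) = 5.8235 + 0.00567236 = 5.82917 m along the plane.
The resultant acts 0.3635 + 0.00567236 = 0.369172 m (along the plate) below the hinge at the top edge, so the moment about the hinge is M = F × 0.369172 = 16.6415 × 0.369172 = 6.14358 kN·m.
A normal force at the bottom, 0.727 m from the hinge, must supply this moment: P = 6.14358/0.727 = 8.45059 kN.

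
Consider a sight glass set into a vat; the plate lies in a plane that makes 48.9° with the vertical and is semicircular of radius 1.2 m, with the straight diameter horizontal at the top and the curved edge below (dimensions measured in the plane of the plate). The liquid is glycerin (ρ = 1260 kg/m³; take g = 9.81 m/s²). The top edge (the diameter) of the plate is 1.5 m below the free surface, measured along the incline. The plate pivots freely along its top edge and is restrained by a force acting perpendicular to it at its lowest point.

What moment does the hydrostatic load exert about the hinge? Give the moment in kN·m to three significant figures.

γ = ρg = 1260 × 9.81 / 1000 = 12.3606 kN/m³.
The plate makes 48.9° with the vertical, i.e. θ = 90° − 48.9° = 41.1° to the horizontal. Measuring y along the incline from the free-surface line, vertical depth h = y·sinθ with sinθ = 0.657375.
The centroid of a semicircle lies 4r/(3π) = 0.509296 m from the diameter, here below the top edge, so y_c = 1.5 + 0.509296 = 2.0093 m and h_c = 2.0093 × 0.657375 = 1.32086 m.
A = πr²/2 = π × 1.2²/2 = 2.26195 m².
Resultant F = γ·h_c·A = 12.3606 × 1.32086 × 2.26195 = 36.93 kN.
I_c = (π/8 − 8/(9π))·r⁴ = 0.109757 × 1.2⁴ = 0.227592 m⁴.
Centre of pressure: y_p = y_c + I_c/(y_c·A) = 2.0093 + 0.227592/(2.0093 × 2.26195) = 2.0093 + 0.050076 = 2.05938 m along the plane.
The resultant acts 0.509296 + 0.050076 = 0.559372 m (along the plate) below the hinge at the top edge, so the moment about the hinge is M = F × 0.559372 = 36.93 × 0.559372 = 20.6576 kN·m.

M ≈ 20.7 kN·m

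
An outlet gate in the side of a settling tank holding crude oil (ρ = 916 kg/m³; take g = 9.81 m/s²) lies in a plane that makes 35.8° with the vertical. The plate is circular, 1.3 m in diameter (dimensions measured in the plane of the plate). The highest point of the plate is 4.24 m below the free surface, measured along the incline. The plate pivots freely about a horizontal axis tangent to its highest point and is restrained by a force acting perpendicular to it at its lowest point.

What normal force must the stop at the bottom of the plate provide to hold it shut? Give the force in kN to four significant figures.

γ = ρg = 916 × 9.81 / 1000 = 8.98596 kN/m³.
The plate makes 35.8° with the vertical, i.e. θ = 90° − 35.8° = 54.2° to the horizontal. Measuring y along the incline from the free-surface line, vertical depth h = y·sinθ with sinθ = 0.811064.
The centroid is at the centre, 0.65 m below the top of the plate, so y_c = 4.24 + 0.65 = 4.89 m and h_c = 4.89 × 0.811064 = 3.9661 m.
A = π(0.65)² = 1.32732 m².
Resultant F = γ·h_c·A = 8.98596 × 3.9661 × 1.32732 = 47.3046 kN.
I_c = πr⁴/4 = π × 0.65⁴/4 = 0.140198 m⁴.
Centre of pressure: y_p = y_c + I_c/(y_c·A) = 4.89 + 0.140198/(4.89 × 1.32732) = 4.89 + 0.0216002 = 4.9116 m along the plane.
The resultant acts 0.65 + 0.0216002 = 0.6716 m (along the plate) below the hinge at the top edge, so the moment about the hinge is M = F × 0.6716 = 47.3046 × 0.6716 = 31.7698 kN·m.
A normal force at the bottom, 1.3 m from the hinge, must supply this moment: P = 31.7698/1.3 = 24.4383 kN.

P ≈ 24.44 kN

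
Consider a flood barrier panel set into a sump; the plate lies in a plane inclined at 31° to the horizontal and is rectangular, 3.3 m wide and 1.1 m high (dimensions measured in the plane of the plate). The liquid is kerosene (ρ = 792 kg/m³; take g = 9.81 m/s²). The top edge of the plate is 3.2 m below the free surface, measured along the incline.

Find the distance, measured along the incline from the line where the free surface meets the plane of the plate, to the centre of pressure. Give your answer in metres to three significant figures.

γ = ρg = 792 × 9.81 / 1000 = 7.76952 kN/m³.
Let θ = 31° be the plate's angle to the horizontal; measure y along the incline from where the plane meets the free surface. Vertical depth h = y·sinθ with sinθ = 0.515038.
The centroid lies 1.1/2 = 0.55 m below the top edge, so y_c = 3.2 + 0.55 = 3.75 m and h_c = 3.75 × 0.515038 = 1.93139 m.
A = 3.3 × 1.1 = 3.63 m².
Resultant F = γ·h_c·A = 7.76952 × 1.93139 × 3.63 = 54.4717 kN.
I_c = b·h³/12 = 3.3 × 1.1³/12 = 0.366025 m⁴.
Centre of pressure: y_p = y_c + I_c/(y_c·A) = 3.75 + 0.366025/(3.75 × 3.63) = 3.75 + 0.0268889 = 3.77689 m along the plane.

y_p = 3.78 m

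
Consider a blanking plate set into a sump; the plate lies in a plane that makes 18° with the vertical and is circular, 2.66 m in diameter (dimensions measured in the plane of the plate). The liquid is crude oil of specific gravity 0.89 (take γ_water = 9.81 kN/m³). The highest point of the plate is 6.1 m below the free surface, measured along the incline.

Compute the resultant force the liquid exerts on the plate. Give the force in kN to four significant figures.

γ = 0.89 × 9.81 = 8.7309 kN/m³.
The plate makes 18° with the vertical, i.e. θ = 90° − 18° = 72° to the horizontal. Measuring y along the incline from the free-surface line, vertical depth h = y·sinθ with sinθ = 0.951057.
The centroid is at the centre, 1.33 m below the top of the plate, so y_c = 6.1 + 1.33 = 7.43 m and h_c = 7.43 × 0.951057 = 7.06635 m.
A = π(1.33)² = 5.55716 m².
Resultant F = γ·h_c·A = 8.7309 × 7.06635 × 5.55716 = 342.852 kN.

F ≈ 342.9 kN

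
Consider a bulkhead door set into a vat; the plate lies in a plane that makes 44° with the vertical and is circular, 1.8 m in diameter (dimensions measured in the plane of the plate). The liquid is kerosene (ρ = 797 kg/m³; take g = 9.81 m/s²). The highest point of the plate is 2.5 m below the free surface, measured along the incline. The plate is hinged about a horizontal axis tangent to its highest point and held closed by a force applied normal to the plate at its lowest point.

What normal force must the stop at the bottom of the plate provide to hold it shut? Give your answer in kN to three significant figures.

P ≈ 25.9 kN

γ = ρg = 797 × 9.81 / 1000 = 7.81857 kN/m³.
The plate makes 44° with the vertical, i.e. θ = 90° − 44° = 46° to the horizontal. Measuring y along the incline from the free-surface line, vertical depth h = y·sinθ with sinθ = 0.719340.
The centroid is at the centre, 0.9 m below the top of the plate, so y_c = 2.5 + 0.9 = 3.4 m and h_c = 3.4 × 0.719340 = 2.44576 m.
A = π(0.9)² = 2.54469 m².
Resultant F = γ·h_c·A = 7.81857 × 2.44576 × 2.54469 = 48.6604 kN.
I_c = πr⁴/4 = π × 0.9⁴/4 = 0.5153 m⁴.
Centre of pressure: y_p = y_c + I_c/(y_c·A) = 3.4 + 0.5153/(3.4 × 2.54469) = 3.4 + 0.0595589 = 3.45956 m along the plane.
The resultant acts 0.9 + 0.0595589 = 0.959559 m (along the plate) below the hinge at the top edge, so the moment about the hinge is M = F × 0.959559 = 48.6604 × 0.959559 = 46.6925 kN·m.
A normal force at the bottom, 1.8 m from the hinge, must supply this moment: P = 46.6925/1.8 = 25.9403 kN.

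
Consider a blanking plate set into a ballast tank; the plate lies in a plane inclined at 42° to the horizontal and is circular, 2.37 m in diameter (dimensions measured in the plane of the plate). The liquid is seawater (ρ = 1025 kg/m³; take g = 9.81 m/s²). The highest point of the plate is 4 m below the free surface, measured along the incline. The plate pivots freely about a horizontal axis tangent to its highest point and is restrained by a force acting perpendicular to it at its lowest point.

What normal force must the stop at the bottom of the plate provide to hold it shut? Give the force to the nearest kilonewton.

P ≈ 81 kN

γ = ρg = 1025 × 9.81 / 1000 = 10.05525 kN/m³.
Let θ = 42° be the plate's angle to the horizontal; measure y along the incline from where the plane meets the free surface. Vertical depth h = y·sinθ with sinθ = 0.669131.
The centroid is at the centre, 1.185 m below the top of the plate, so y_c = 4 + 1.185 = 5.185 m and h_c = 5.185 × 0.669131 = 3.46944 m.
A = π(1.185)² = 4.4115 m².
Resultant F = γ·h_c·A = 10.05525 × 3.46944 × 4.4115 = 153.9 kN.
I_c = πr⁴/4 = π × 1.185⁴/4 = 1.54869 m⁴.
Centre of pressure: y_p = y_c + I_c/(y_c·A) = 5.185 + 1.54869/(5.185 × 4.4115) = 5.185 + 0.0677064 = 5.25271 m along the plane.
The resultant acts 1.185 + 0.0677064 = 1.25271 m (along the plate) below the hinge at the top edge, so the moment about the hinge is M = F × 1.25271 = 153.9 × 1.25271 = 192.792 kN·m.
A normal force at the bottom, 2.37 m from the hinge, must supply this moment: P = 192.792/2.37 = 81.3468 kN.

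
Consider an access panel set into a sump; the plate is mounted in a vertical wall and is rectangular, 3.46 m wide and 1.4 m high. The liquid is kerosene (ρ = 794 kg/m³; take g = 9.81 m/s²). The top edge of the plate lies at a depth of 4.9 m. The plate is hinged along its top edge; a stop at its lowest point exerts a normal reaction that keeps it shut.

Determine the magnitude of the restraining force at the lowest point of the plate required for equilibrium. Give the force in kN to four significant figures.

γ = ρg = 794 × 9.81 / 1000 = 7.78914 kN/m³.
The centroid lies 1.4/2 = 0.7 m below the top edge, so the centroid depth is h_c = 4.9 + 0.7 = 5.6 m.
A = 3.46 × 1.4 = 4.844 m².
Resultant F = γ·h_c·A = 7.78914 × 5.6 × 4.844 = 211.291 kN.
I_c = b·h³/12 = 3.46 × 1.4³/12 = 0.791187 m⁴.
Centre of pressure: y_p = y_c + I_c/(y_c·A) = 5.6 + 0.791187/(5.6 × 4.844) = 5.6 + 0.0291667 = 5.62917 m along the plane.
The resultant acts 0.7 + 0.0291667 = 0.729167 m (along the plate) below the hinge at the top edge, so the moment about the hinge is M = F × 0.729167 = 211.291 × 0.729167 = 154.066 kN·m.
A normal force at the bottom, 1.4 m from the hinge, must supply this moment: P = 154.066/1.4 = 110.047 kN.

P ≈ 110.0 kN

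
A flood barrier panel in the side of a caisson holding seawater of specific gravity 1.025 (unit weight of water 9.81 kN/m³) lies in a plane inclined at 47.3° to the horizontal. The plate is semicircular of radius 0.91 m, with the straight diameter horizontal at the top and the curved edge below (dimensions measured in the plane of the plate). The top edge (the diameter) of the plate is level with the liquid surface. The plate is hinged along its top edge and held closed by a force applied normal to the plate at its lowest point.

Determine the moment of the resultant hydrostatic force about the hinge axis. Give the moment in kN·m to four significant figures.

M ≈ 1.990 kN·m

γ = 1.025 × 9.81 = 10.05525 kN/m³.
Let θ = 47.3° be the plate's angle to the horizontal; measure y along the incline from where the plane meets the free surface. Vertical depth h = y·sinθ with sinθ = 0.734915.
The centroid of a semicircle lies 4r/(3π) = 0.386216 m from the diameter, here below the top edge, so y_c = 0.386216 m and h_c = 0.386216 × 0.734915 = 0.283836 m.
A = πr²/2 = π × 0.91²/2 = 1.30078 m².
Resultant F = γ·h_c·A = 10.05525 × 0.283836 × 1.30078 = 3.71248 kN.
I_c = (π/8 − 8/(9π))·r⁴ = 0.109757 × 0.91⁴ = 0.0752658 m⁴.
Centre of pressure: y_p = y_c + I_c/(y_c·A) = 0.386216 + 0.0752658/(0.386216 × 1.30078) = 0.386216 + 0.149818 = 0.536034 m along the plane.
The resultant acts 0.386216 + 0.149818 = 0.536034 m (along the plate) below the hinge at the top edge, so the moment about the hinge is M = F × 0.536034 = 3.71248 × 0.536034 = 1.99002 kN·m.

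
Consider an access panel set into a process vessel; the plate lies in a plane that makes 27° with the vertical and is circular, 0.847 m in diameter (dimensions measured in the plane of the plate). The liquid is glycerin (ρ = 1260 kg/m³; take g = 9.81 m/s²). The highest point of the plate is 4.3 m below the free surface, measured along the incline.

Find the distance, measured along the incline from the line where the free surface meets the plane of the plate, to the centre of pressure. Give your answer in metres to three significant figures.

γ = ρg = 1260 × 9.81 / 1000 = 12.3606 kN/m³.
The plate makes 27° with the vertical, i.e. θ = 90° − 27° = 63° to the horizontal. Measuring y along the incline from the free-surface line, vertical depth h = y·sinθ with sinθ = 0.891007.
The centroid is at the centre, 0.4235 m below the top of the plate, so y_c = 4.3 + 0.4235 = 4.7235 m and h_c = 4.7235 × 0.891007 = 4.20867 m.
A = π(0.4235)² = 0.563452 m².
Resultant F = γ·h_c·A = 12.3606 × 4.20867 × 0.563452 = 29.3117 kN.
I_c = πr⁴/4 = π × 0.4235⁴/4 = 0.0252641 m⁴.
Centre of pressure: y_p = y_c + I_c/(y_c·A) = 4.7235 + 0.0252641/(4.7235 × 0.563452) = 4.7235 + 0.00949255 = 4.73299 m along the plane.

y_p = 4.73 m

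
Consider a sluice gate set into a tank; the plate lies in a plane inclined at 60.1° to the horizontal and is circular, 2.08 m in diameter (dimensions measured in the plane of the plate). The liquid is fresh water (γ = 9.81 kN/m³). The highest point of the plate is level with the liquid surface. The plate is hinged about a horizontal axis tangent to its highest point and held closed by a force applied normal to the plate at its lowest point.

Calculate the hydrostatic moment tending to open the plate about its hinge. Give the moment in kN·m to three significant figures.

M ≈ 39.1 kN·m

γ = 9.81 kN/m³.
Let θ = 60.1° be the plate's angle to the horizontal; measure y along the incline from where the plane meets the free surface. Vertical depth h = y·sinθ with sinθ = 0.866897.
The centroid is at the centre, 1.04 m below the top of the plate, so y_c = 1.04 m and h_c = 1.04 × 0.866897 = 0.901573 m.
A = π(1.04)² = 3.39795 m².
Resultant F = γ·h_c·A = 9.81 × 0.901573 × 3.39795 = 30.0529 kN.
I_c = πr⁴/4 = π × 1.04⁴/4 = 0.918805 m⁴.
Centre of pressure: y_p = y_c + I_c/(y_c·A) = 1.04 + 0.918805/(1.04 × 3.39795) = 1.04 + 0.26 = 1.3 m along the plane.
The resultant acts 1.04 + 0.26 = 1.3 m (along the plate) below the hinge at the top edge, so the moment about the hinge is M = F × 1.3 = 30.0529 × 1.3 = 39.0688 kN·m.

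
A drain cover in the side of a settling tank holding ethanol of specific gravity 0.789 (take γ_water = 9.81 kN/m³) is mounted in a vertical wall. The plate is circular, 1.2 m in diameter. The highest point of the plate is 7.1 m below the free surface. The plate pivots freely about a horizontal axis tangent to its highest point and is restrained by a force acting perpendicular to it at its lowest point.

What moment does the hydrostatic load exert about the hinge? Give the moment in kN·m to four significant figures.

M ≈ 41.23 kN·m

γ = 0.789 × 9.81 = 7.74009 kN/m³.
The centroid is at the centre, 0.6 m below the top of the plate, so the centroid depth is h_c = 7.1 + 0.6 = 7.7 m.
A = π(0.6)² = 1.13097 m².
Resultant F = γ·h_c·A = 7.74009 × 7.7 × 1.13097 = 67.4043 kN.
I_c = πr⁴/4 = π × 0.6⁴/4 = 0.101788 m⁴.
Centre of pressure: y_p = y_c + I_c/(y_c·A) = 7.7 + 0.101788/(7.7 × 1.13097) = 7.7 + 0.0116884 = 7.71169 m along the plane.
The resultant acts 0.6 + 0.0116884 = 0.611688 m (along the plate) below the hinge at the top edge, so the moment about the hinge is M = F × 0.611688 = 67.4043 × 0.611688 = 41.2304 kN·m.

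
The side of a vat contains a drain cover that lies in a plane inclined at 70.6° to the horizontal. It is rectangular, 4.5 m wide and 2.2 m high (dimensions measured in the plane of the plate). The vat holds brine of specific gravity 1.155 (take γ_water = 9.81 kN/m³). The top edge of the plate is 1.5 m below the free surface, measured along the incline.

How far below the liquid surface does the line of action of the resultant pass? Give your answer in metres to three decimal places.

γ = 1.155 × 9.81 = 11.33055 kN/m³.
Let θ = 70.6° be the plate's angle to the horizontal; measure y along the incline from where the plane meets the free surface. Vertical depth h = y·sinθ with sinθ = 0.943223.
The centroid lies 2.2/2 = 1.1 m below the top edge, so y_c = 1.5 + 1.1 = 2.6 m and h_c = 2.6 × 0.943223 = 2.45238 m.
A = 4.5 × 2.2 = 9.9 m².
Resultant F = γ·h_c·A = 11.33055 × 2.45238 × 9.9 = 275.089 kN.
I_c = b·h³/12 = 4.5 × 2.2³/12 = 3.993 m⁴.
Centre of pressure: y_p = y_c + I_c/(y_c·A) = 2.6 + 3.993/(2.6 × 9.9) = 2.6 + 0.155128 = 2.75513 m along the plane.
Vertically, h_p = y_p·sinθ = 2.75513 × 0.943223 = 2.5987 m.

h_p = 2.599 m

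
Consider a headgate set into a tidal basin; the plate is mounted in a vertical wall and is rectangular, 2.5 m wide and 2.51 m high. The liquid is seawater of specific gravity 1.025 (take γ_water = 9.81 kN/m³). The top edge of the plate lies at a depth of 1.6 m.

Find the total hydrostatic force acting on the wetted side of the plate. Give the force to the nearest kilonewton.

γ = 1.025 × 9.81 = 10.05525 kN/m³.
The centroid lies 2.51/2 = 1.255 m below the top edge, so the centroid depth is h_c = 1.6 + 1.255 = 2.855 m.
A = 2.5 × 2.51 = 6.275 m².
Resultant F = γ·h_c·A = 10.05525 × 2.855 × 6.275 = 180.141 kN.

F ≈ 180 kN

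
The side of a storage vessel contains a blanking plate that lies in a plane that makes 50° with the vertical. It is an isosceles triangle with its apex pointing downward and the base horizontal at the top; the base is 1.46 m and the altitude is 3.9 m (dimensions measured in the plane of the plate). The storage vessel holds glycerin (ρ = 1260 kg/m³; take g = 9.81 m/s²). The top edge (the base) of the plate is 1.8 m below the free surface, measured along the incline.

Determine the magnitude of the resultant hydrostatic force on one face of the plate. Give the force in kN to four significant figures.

F ≈ 70.12 kN

γ = ρg = 1260 × 9.81 / 1000 = 12.3606 kN/m³.
The plate makes 50° with the vertical, i.e. θ = 90° − 50° = 40° to the horizontal. Measuring y along the incline from the free-surface line, vertical depth h = y·sinθ with sinθ = 0.642788.
With the apex down, the centroid sits h/3 = 3.9/3 = 1.3 m below the base (the top edge), so y_c = 1.8 + 1.3 = 3.1 m and h_c = 3.1 × 0.642788 = 1.99264 m.
A = ½ × 1.46 × 3.9 = 2.847 m².
Resultant F = γ·h_c·A = 12.3606 × 1.99264 × 2.847 = 70.1223 kN.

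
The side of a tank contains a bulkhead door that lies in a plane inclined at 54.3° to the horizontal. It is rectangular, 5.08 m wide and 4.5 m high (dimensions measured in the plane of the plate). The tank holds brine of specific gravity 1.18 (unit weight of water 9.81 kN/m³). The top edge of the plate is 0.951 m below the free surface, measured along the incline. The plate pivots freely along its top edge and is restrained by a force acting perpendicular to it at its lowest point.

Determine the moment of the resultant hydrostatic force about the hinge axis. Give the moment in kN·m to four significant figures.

M ≈ 1910 kN·m

γ = 1.18 × 9.81 = 11.5758 kN/m³.
Let θ = 54.3° be the plate's angle to the horizontal; measure y along the incline from where the plane meets the free surface. Vertical depth h = y·sinθ with sinθ = 0.812084.
The centroid lies 4.5/2 = 2.25 m below the top edge, so y_c = 0.951 + 2.25 = 3.201 m and h_c = 3.201 × 0.812084 = 2.59948 m.
A = 5.08 × 4.5 = 22.86 m².
Resultant F = γ·h_c·A = 11.5758 × 2.59948 × 22.86 = 687.882 kN.
I_c = b·h³/12 = 5.08 × 4.5³/12 = 38.5763 m⁴.
Centre of pressure: y_p = y_c + I_c/(y_c·A) = 3.201 + 38.5763/(3.201 × 22.86) = 3.201 + 0.52718 = 3.72818 m along the plane.
The resultant acts 2.25 + 0.52718 = 2.77718 m (along the plate) below the hinge at the top edge, so the moment about the hinge is M = F × 2.77718 = 687.882 × 2.77718 = 1910.37 kN·m.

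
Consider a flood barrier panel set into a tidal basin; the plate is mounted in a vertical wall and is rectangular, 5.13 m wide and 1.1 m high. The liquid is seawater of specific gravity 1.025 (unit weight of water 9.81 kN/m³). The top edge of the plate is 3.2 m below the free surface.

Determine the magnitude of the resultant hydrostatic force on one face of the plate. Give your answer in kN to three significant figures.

γ = 1.025 × 9.81 = 10.05525 kN/m³.
The centroid lies 1.1/2 = 0.55 m below the top edge, so the centroid depth is h_c = 3.2 + 0.55 = 3.75 m.
A = 5.13 × 1.1 = 5.643 m².
Resultant F = γ·h_c·A = 10.05525 × 3.75 × 5.643 = 212.782 kN.

F ≈ 213 kN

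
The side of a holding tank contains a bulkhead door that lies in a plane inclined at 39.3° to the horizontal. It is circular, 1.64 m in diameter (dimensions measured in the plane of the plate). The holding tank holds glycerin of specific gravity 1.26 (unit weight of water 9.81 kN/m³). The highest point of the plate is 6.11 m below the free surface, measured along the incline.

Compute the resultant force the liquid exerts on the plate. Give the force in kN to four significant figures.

F ≈ 114.6 kN

γ = 1.26 × 9.81 = 12.3606 kN/m³.
Let θ = 39.3° be the plate's angle to the horizontal; measure y along the incline from where the plane meets the free surface. Vertical depth h = y·sinθ with sinθ = 0.633381.
The centroid is at the centre, 0.82 m below the top of the plate, so y_c = 6.11 + 0.82 = 6.93 m and h_c = 6.93 × 0.633381 = 4.38933 m.
A = π(0.82)² = 2.11241 m².
Resultant F = γ·h_c·A = 12.3606 × 4.38933 × 2.11241 = 114.608 kN.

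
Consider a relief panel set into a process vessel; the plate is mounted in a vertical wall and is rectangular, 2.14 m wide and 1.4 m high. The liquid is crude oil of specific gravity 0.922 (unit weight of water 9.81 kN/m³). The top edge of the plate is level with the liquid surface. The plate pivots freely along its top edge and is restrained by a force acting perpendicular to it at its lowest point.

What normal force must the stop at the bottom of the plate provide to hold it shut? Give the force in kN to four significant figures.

γ = 0.922 × 9.81 = 9.04482 kN/m³.
The centroid lies 1.4/2 = 0.7 m below the top edge, so the centroid depth is h_c = 0.7 m.
A = 2.14 × 1.4 = 2.996 m².
Resultant F = γ·h_c·A = 9.04482 × 0.7 × 2.996 = 18.9688 kN.
I_c = b·h³/12 = 2.14 × 1.4³/12 = 0.489347 m⁴.
Centre of pressure: y_p = y_c + I_c/(y_c·A) = 0.7 + 0.489347/(0.7 × 2.996) = 0.7 + 0.233333 = 0.933333 m along the plane.
The resultant acts 0.7 + 0.233333 = 0.933333 m (along the plate) below the hinge at the top edge, so the moment about the hinge is M = F × 0.933333 = 18.9688 × 0.933333 = 17.7042 kN·m.
A normal force at the bottom, 1.4 m from the hinge, must supply this moment: P = 17.7042/1.4 = 12.6459 kN.

P ≈ 12.65 kN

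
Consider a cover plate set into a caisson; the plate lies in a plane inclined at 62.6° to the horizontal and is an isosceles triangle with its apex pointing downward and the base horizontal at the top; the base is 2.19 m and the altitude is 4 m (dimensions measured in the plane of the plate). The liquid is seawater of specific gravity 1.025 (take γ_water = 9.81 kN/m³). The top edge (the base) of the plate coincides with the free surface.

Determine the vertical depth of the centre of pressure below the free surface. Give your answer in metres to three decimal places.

γ = 1.025 × 9.81 = 10.05525 kN/m³.
Let θ = 62.6° be the plate's angle to the horizontal; measure y along the incline from where the plane meets the free surface. Vertical depth h = y·sinθ with sinθ = 0.887815.
With the apex down, the centroid sits h/3 = 4/3 = 1.33333 m below the base (the top edge), so y_c = 1.33333 m and h_c = 1.33333 × 0.887815 = 1.18375 m.
A = ½ × 2.19 × 4 = 4.38 m².
Resultant F = γ·h_c·A = 10.05525 × 1.18375 × 4.38 = 52.1347 kN.
I_c = b·h³/36 = 2.19 × 4³/36 = 3.89333 m⁴.
Centre of pressure: y_p = y_c + I_c/(y_c·A) = 1.33333 + 3.89333/(1.33333 × 4.38) = 1.33333 + 0.666668 = 2 m along the plane.
Vertically, h_p = y_p·sinθ = 2 × 0.887815 = 1.77563 m.

h_p = 1.776 m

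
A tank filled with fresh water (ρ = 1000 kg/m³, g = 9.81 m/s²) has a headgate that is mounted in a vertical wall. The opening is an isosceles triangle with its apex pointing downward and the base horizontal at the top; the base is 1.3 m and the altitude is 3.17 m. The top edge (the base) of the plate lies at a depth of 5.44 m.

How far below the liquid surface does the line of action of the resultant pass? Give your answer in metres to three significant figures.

γ = ρg = 1000 × 9.81 = 9810 N/m³ = 9.81 kN/m³.
With the apex down, the centroid sits h/3 = 3.17/3 = 1.05667 m below the base (the top edge), so the centroid depth is h_c = 5.44 + 1.05667 = 6.49667 m.
A = ½ × 1.3 × 3.17 = 2.0605 m².
Resultant F = γ·h_c·A = 9.81 × 6.49667 × 2.0605 = 131.32 kN.
I_c = b·h³/36 = 1.3 × 3.17³/36 = 1.15032 m⁴.
Centre of pressure: y_p = y_c + I_c/(y_c·A) = 6.49667 + 1.15032/(6.49667 × 2.0605) = 6.49667 + 0.0859321 = 6.5826 m along the plane.

h_p = 6.58 m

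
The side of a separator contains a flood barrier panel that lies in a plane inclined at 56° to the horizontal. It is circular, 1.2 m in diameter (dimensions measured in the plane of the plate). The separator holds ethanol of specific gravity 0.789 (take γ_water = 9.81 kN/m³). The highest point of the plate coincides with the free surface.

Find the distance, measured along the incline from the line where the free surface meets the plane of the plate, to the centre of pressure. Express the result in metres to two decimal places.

γ = 0.789 × 9.81 = 7.74009 kN/m³.
Let θ = 56° be the plate's angle to the horizontal; measure y along the incline from where the plane meets the free surface. Vertical depth h = y·sinθ with sinθ = 0.829038.
The centroid is at the centre, 0.6 m below the top of the plate, so y_c = 0.6 m and h_c = 0.6 × 0.829038 = 0.497423 m.
A = π(0.6)² = 1.13097 m².
Resultant F = γ·h_c·A = 7.74009 × 0.497423 × 1.13097 = 4.35435 kN.
I_c = πr⁴/4 = π × 0.6⁴/4 = 0.101788 m⁴.
Centre of pressure: y_p = y_c + I_c/(y_c·A) = 0.6 + 0.101788/(0.6 × 1.13097) = 0.6 + 0.150001 = 0.750001 m along the plane.

y_p = 0.75 m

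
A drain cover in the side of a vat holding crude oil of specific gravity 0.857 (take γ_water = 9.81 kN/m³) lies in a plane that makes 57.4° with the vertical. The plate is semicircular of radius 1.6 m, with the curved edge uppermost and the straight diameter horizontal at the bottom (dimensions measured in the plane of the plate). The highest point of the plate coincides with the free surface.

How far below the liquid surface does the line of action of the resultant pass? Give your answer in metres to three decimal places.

h_p = 0.601 m

γ = 0.857 × 9.81 = 8.40717 kN/m³.
The plate makes 57.4° with the vertical, i.e. θ = 90° − 57.4° = 32.6° to the horizontal. Measuring y along the incline from the free-surface line, vertical depth h = y·sinθ with sinθ = 0.538771.
The centroid lies 4r/(3π) = 0.679061 m above the diameter, so r − 4r/(3π) = 1.6 − 0.679061 = 0.920939 m below the topmost point, so y_c = 0.920939 m and h_c = 0.920939 × 0.538771 = 0.496175 m.
A = πr²/2 = π × 1.6²/2 = 4.02124 m².
Resultant F = γ·h_c·A = 8.40717 × 0.496175 × 4.02124 = 16.7743 kN.
I_c = (π/8 − 8/(9π))·r⁴ = 0.109757 × 1.6⁴ = 0.719303 m⁴.
Centre of pressure: y_p = y_c + I_c/(y_c·A) = 0.920939 + 0.719303/(0.920939 × 4.02124) = 0.920939 + 0.194232 = 1.11517 m along the plane.
Vertically, h_p = y_p·sinθ = 1.11517 × 0.538771 = 0.600821 m.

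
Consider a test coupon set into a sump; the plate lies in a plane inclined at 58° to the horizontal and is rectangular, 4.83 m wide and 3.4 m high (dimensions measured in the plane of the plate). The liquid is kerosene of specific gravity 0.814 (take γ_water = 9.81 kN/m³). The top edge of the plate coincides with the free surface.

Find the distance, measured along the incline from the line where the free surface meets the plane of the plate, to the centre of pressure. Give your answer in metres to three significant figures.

γ = 0.814 × 9.81 = 7.98534 kN/m³.
Let θ = 58° be the plate's angle to the horizontal; measure y along the incline from where the plane meets the free surface. Vertical depth h = y·sinθ with sinθ = 0.848048.
The centroid lies 3.4/2 = 1.7 m below the top edge, so y_c = 1.7 m and h_c = 1.7 × 0.848048 = 1.44168 m.
A = 4.83 × 3.4 = 16.422 m².
Resultant F = γ·h_c·A = 7.98534 × 1.44168 × 16.422 = 189.055 kN.
I_c = b·h³/12 = 4.83 × 3.4³/12 = 15.8199 m⁴.
Centre of pressure: y_p = y_c + I_c/(y_c·A) = 1.7 + 15.8199/(1.7 × 16.422) = 1.7 + 0.566668 = 2.26667 m along the plane.

y_p = 2.27 m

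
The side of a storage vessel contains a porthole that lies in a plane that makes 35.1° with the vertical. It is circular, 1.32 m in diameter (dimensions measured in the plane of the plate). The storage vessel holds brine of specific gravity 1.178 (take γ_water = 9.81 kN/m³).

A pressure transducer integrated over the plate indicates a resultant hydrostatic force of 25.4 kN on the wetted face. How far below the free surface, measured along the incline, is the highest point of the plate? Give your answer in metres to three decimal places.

γ = 1.178 × 9.81 = 11.55618 kN/m³.
A = π(0.66)² = 1.36848 m².
From F = γ·h_c·A, the centroid depth is h_c = 25.4/(11.55618 × 1.36848) = 1.60613 m.
The plate makes 35.1° with the vertical, i.e. θ = 90° − 35.1° = 54.9° to the horizontal. Measuring y along the incline from the free-surface line, vertical depth h = y·sinθ with sinθ = 0.818150.
Along the incline, y_c = h_c/sinθ = 1.60613/0.818150 = 1.96312 m.
The centroid is at the centre, 0.66 m below the top of the plate, so the highest point sits at y_top = 1.96312 − 0.66 = 1.30312 m along the incline.

y_top ≈ 1.303 m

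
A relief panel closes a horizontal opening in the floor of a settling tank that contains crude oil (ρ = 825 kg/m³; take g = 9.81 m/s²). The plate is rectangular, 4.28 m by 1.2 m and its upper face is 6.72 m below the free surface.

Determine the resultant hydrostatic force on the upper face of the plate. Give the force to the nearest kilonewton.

F ≈ 279 kN

γ = ρg = 825 × 9.81 / 1000 = 8.09325 kN/m³.
The plate is horizontal, so pressure is uniform at p = γ·h = 8.09325 × 6.72 = 54.3866 kN/m².
A = 4.28 × 1.2 = 5.136 m².
F = p·A = 54.3866 × 5.136 = 279.33 kN.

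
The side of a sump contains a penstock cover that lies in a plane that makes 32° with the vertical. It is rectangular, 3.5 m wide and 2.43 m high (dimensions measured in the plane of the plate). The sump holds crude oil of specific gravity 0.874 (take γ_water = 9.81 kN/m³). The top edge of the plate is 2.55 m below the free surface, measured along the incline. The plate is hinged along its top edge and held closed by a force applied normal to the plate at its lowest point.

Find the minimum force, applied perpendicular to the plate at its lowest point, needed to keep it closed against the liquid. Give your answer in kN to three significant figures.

γ = 0.874 × 9.81 = 8.57394 kN/m³.
The plate makes 32° with the vertical, i.e. θ = 90° − 32° = 58° to the horizontal. Measuring y along the incline from the free-surface line, vertical depth h = y·sinθ with sinθ = 0.848048.
The centroid lies 2.43/2 = 1.215 m below the top edge, so y_c = 2.55 + 1.215 = 3.765 m and h_c = 3.765 × 0.848048 = 3.1929 m.
A = 3.5 × 2.43 = 8.505 m².
Resultant F = γ·h_c·A = 8.57394 × 3.1929 × 8.505 = 232.831 kN.
I_c = b·h³/12 = 3.5 × 2.43³/12 = 4.1851 m⁴.
Centre of pressure: y_p = y_c + I_c/(y_c·A) = 3.765 + 4.1851/(3.765 × 8.505) = 3.765 + 0.130697 = 3.8957 m along the plane.
The resultant acts 1.215 + 0.130697 = 1.3457 m (along the plate) below the hinge at the top edge, so the moment about the hinge is M = F × 1.3457 = 232.831 × 1.3457 = 313.321 kN·m.
A normal force at the bottom, 2.43 m from the hinge, must supply this moment: P = 313.321/2.43 = 128.939 kN.

P ≈ 129 kN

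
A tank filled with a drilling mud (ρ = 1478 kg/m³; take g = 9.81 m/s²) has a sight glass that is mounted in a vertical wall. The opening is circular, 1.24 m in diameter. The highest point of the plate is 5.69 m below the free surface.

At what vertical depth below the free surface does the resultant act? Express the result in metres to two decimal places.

γ = ρg = 1478 × 9.81 / 1000 = 14.49918 kN/m³.
The centroid is at the centre, 0.62 m below the top of the plate, so the centroid depth is h_c = 5.69 + 0.62 = 6.31 m.
A = π(0.62)² = 1.20763 m².
Resultant F = γ·h_c·A = 14.49918 × 6.31 × 1.20763 = 110.486 kN.
I_c = πr⁴/4 = π × 0.62⁴/4 = 0.116053 m⁴.
Centre of pressure: y_p = y_c + I_c/(y_c·A) = 6.31 + 0.116053/(6.31 × 1.20763) = 6.31 + 0.0152298 = 6.32523 m along the plane.

h_p = 6.33 m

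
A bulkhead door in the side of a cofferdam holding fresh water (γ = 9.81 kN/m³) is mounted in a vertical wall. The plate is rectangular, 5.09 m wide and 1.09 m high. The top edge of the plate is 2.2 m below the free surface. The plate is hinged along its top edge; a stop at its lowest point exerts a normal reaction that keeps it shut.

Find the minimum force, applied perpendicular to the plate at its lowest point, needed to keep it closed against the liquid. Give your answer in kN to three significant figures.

γ = 9.81 kN/m³.
The centroid lies 1.09/2 = 0.545 m below the top edge, so the centroid depth is h_c = 2.2 + 0.545 = 2.745 m.
A = 5.09 × 1.09 = 5.5481 m².
Resultant F = γ·h_c·A = 9.81 × 2.745 × 5.5481 = 149.402 kN.
I_c = b·h³/12 = 5.09 × 1.09³/12 = 0.549308 m⁴.
Centre of pressure: y_p = y_c + I_c/(y_c·A) = 2.745 + 0.549308/(2.745 × 5.5481) = 2.745 + 0.0360686 = 2.78107 m along the plane.
The resultant acts 0.545 + 0.0360686 = 0.581069 m (along the plate) below the hinge at the top edge, so the moment about the hinge is M = F × 0.581069 = 149.402 × 0.581069 = 86.8129 kN·m.
A normal force at the bottom, 1.09 m from the hinge, must supply this moment: P = 86.8129/1.09 = 79.6449 kN.

P ≈ 79.6 kN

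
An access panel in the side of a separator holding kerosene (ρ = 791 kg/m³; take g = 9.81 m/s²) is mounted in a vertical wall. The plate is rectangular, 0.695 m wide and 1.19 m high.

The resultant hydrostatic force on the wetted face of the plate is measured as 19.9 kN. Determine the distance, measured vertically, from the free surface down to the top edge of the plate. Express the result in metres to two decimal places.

d_top ≈ 2.51 m

γ = ρg = 791 × 9.81 / 1000 = 7.75971 kN/m³.
A = 0.695 × 1.19 = 0.82705 m².
From F = γ·h_c·A, the centroid depth is h_c = 19.9/(7.75971 × 0.82705) = 3.10081 m.
The centroid lies 1.19/2 = 0.595 m below the top edge, so the top edge sits at h_top = 3.10081 − 0.595 = 2.50581 m below the surface.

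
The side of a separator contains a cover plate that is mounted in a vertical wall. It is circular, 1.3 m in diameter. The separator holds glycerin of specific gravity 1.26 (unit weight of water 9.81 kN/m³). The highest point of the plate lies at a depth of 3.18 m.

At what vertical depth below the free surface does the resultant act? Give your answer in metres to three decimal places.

γ = 1.26 × 9.81 = 12.3606 kN/m³.
The centroid is at the centre, 0.65 m below the top of the plate, so the centroid depth is h_c = 3.18 + 0.65 = 3.83 m.
A = π(0.65)² = 1.32732 m².
Resultant F = γ·h_c·A = 12.3606 × 3.83 × 1.32732 = 62.8368 kN.
I_c = πr⁴/4 = π × 0.65⁴/4 = 0.140198 m⁴.
Centre of pressure: y_p = y_c + I_c/(y_c·A) = 3.83 + 0.140198/(3.83 × 1.32732) = 3.83 + 0.0275783 = 3.85758 m along the plane.

h_p = 3.858 m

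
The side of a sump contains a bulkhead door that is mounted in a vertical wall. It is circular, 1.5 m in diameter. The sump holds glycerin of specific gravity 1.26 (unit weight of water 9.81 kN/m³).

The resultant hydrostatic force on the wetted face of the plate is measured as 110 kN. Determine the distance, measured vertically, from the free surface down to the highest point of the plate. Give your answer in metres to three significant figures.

γ = 1.26 × 9.81 = 12.3606 kN/m³.
A = π(0.75)² = 1.76715 m².
From F = γ·h_c·A, the centroid depth is h_c = 110/(12.3606 × 1.76715) = 5.03593 m.
The centroid is at the centre, 0.75 m below the top of the plate, so the highest point sits at h_top = 5.03593 − 0.75 = 4.28593 m below the surface.

d_top ≈ 4.29 m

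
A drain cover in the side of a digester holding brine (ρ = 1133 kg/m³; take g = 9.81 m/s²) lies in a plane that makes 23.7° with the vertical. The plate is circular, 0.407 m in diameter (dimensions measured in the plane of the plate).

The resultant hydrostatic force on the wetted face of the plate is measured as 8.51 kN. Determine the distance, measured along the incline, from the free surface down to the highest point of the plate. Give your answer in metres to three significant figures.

y_top ≈ 6.22 m

γ = ρg = 1133 × 9.81 / 1000 = 11.11473 kN/m³.
A = π(0.2035)² = 0.1301 m².
From F = γ·h_c·A, the centroid depth is h_c = 8.51/(11.11473 × 0.1301) = 5.88509 m.
The plate makes 23.7° with the vertical, i.e. θ = 90° − 23.7° = 66.3° to the horizontal. Measuring y along the incline from the free-surface line, vertical depth h = y·sinθ with sinθ = 0.915663.
Along the incline, y_c = h_c/sinθ = 5.88509/0.915663 = 6.42714 m.
The centroid is at the centre, 0.2035 m below the top of the plate, so the highest point sits at y_top = 6.42714 − 0.2035 = 6.22364 m along the incline.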